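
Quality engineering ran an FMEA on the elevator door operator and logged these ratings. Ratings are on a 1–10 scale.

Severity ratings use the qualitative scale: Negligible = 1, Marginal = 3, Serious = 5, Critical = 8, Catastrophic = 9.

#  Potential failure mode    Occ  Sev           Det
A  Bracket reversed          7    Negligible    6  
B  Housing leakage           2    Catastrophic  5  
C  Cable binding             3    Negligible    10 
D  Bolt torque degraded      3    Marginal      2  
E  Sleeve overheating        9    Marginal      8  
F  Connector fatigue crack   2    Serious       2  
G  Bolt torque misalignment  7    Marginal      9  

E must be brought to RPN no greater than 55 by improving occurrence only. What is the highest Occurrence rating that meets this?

E: S=3, O=9, D=8 → current RPN = 216.
Fixed product = 24. Need 24 × O ≤ 55, so O ≤ 55/24 = 2.29.
Maximum integer Occurrence rating = 2 (gives RPN 48; O=3 would give 72 > 55).

2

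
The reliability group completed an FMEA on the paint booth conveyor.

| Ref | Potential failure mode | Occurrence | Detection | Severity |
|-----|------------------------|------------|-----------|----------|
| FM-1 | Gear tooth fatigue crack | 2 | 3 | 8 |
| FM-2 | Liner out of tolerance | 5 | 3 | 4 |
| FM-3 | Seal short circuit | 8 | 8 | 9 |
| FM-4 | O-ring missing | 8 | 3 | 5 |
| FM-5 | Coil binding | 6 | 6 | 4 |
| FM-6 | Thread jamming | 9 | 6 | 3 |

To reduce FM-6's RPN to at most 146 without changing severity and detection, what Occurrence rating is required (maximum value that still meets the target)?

FM-6: S=3, O=9, D=6 → current RPN = 162.
Fixed product = 18. Need 18 × O ≤ 146, so O ≤ 146/18 = 8.11.
Maximum integer Occurrence rating = 8 (gives RPN 144; O=9 would give 162 > 146).

8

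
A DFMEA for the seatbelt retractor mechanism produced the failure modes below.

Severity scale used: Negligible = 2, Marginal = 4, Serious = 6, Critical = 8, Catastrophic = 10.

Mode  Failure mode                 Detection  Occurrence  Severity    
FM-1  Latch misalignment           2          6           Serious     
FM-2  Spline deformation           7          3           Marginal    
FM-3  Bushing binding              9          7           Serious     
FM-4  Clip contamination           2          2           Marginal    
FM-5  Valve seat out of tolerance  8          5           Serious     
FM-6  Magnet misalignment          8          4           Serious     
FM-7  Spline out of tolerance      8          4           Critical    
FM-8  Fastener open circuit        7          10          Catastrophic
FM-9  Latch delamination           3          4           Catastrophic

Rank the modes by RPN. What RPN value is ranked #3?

256

RPN = Severity × Occurrence × Detection:
  FM-1: 6 × 6 × 2 = 72
  FM-2: 4 × 3 × 7 = 84
  FM-3: 6 × 7 × 9 = 378
  FM-4: 4 × 2 × 2 = 16
  FM-5: 6 × 5 × 8 = 240
  FM-6: 6 × 4 × 8 = 192
  FM-7: 8 × 4 × 8 = 256
  FM-8: 10 × 10 × 7 = 700
  FM-9: 10 × 4 × 3 = 120
Sorted descending: 700, 378, 256, 240, 192, 120, 84, 72, 16.
The third-highest RPN is 256 (FM-7).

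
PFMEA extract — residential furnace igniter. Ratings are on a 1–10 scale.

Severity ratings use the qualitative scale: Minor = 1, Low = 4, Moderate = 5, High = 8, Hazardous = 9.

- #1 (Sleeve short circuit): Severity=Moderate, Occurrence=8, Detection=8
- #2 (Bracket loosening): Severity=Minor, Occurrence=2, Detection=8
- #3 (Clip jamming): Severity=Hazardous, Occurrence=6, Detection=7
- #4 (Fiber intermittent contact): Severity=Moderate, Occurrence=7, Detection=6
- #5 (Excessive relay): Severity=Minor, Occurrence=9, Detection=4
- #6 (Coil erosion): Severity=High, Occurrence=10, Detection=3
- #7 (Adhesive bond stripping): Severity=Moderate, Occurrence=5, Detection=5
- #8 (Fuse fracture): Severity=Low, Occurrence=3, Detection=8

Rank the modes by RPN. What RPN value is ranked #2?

RPN = Severity × Occurrence × Detection:
  #1: 5 × 8 × 8 = 320
  #2: 1 × 2 × 8 = 16
  #3: 9 × 6 × 7 = 378
  #4: 5 × 7 × 6 = 210
  #5: 1 × 9 × 4 = 36
  #6: 8 × 10 × 3 = 240
  #7: 5 × 5 × 5 = 125
  #8: 4 × 3 × 8 = 96
Sorted descending: 378, 320, 240, 210, 125, 96, 36, 16.
The second-highest RPN is 320 (#1).

320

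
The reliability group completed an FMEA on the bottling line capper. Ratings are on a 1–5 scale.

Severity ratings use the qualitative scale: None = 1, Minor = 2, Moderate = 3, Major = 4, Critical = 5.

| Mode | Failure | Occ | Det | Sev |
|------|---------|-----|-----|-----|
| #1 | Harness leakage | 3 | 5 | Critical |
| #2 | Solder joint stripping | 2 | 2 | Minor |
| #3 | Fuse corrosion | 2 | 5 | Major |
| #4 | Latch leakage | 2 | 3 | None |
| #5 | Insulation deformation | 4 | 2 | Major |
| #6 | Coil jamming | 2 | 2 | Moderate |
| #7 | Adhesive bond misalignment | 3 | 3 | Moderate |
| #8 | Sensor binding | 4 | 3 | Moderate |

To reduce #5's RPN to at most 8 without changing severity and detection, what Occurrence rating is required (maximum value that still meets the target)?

#5: S=4, O=4, D=2 → current RPN = 32.
Fixed product = 8. Need 8 × O ≤ 8, so O ≤ 8/8 = 1.00.
Maximum integer Occurrence rating = 1 (gives RPN 8; O=2 would give 16 > 8).

1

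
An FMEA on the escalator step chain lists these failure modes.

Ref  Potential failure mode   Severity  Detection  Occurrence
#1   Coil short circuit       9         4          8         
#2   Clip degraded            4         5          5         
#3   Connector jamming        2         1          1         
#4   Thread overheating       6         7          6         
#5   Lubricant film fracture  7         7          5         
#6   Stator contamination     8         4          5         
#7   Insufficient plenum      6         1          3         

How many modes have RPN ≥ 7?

6

RPN = Severity × Occurrence × Detection:
  #1: 9 × 8 × 4 = 288
  #2: 4 × 5 × 5 = 100
  #3: 2 × 1 × 1 = 2
  #4: 6 × 6 × 7 = 252
  #5: 7 × 5 × 7 = 245
  #6: 8 × 5 × 4 = 160
  #7: 6 × 3 × 1 = 18
Modes with RPN ≥ 7: #1 (288), #2 (100), #4 (252), #5 (245), #6 (160), #7 (18) → 6.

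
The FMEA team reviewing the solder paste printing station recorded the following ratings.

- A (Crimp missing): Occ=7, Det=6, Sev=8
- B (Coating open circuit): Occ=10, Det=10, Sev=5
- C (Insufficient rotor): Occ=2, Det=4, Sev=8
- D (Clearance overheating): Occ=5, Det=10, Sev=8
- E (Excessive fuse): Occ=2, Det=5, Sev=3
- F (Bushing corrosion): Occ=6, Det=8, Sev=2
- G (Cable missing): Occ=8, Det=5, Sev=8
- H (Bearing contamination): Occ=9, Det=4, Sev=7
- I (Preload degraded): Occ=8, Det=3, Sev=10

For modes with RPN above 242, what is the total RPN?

1808

RPN = Severity × Occurrence × Detection:
  A: 8 × 7 × 6 = 336
  B: 5 × 10 × 10 = 500
  C: 8 × 2 × 4 = 64
  D: 8 × 5 × 10 = 400
  E: 3 × 2 × 5 = 30
  F: 2 × 6 × 8 = 96
  G: 8 × 8 × 5 = 320
  H: 7 × 9 × 4 = 252
  I: 10 × 8 × 3 = 240
RPN > 242: A (336), B (500), D (400), G (320), H (252).
Sum: 336 + 500 + 400 + 320 + 252 = 1808.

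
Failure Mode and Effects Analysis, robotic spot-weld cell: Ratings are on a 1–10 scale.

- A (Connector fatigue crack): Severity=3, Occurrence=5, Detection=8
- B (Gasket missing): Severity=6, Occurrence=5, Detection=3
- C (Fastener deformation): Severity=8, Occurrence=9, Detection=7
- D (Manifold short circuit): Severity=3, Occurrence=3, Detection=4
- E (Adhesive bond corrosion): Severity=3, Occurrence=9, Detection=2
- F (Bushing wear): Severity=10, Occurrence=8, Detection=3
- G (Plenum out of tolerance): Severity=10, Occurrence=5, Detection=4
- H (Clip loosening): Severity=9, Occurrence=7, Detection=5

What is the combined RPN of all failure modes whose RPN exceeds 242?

819

RPN = Severity × Occurrence × Detection:
  A: 3 × 5 × 8 = 120
  B: 6 × 5 × 3 = 90
  C: 8 × 9 × 7 = 504
  D: 3 × 3 × 4 = 36
  E: 3 × 9 × 2 = 54
  F: 10 × 8 × 3 = 240
  G: 10 × 5 × 4 = 200
  H: 9 × 7 × 5 = 315
RPN > 242: C (504), H (315).
Sum: 504 + 315 = 819.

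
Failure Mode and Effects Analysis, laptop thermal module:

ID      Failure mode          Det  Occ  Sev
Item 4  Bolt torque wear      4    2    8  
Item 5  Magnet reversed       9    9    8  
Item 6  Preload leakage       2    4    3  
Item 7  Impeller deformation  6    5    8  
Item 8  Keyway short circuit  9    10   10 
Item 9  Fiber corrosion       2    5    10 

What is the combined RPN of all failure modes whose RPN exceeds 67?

1888

RPN = Severity × Occurrence × Detection:
  Item 4: 8 × 2 × 4 = 64
  Item 5: 8 × 9 × 9 = 648
  Item 6: 3 × 4 × 2 = 24
  Item 7: 8 × 5 × 6 = 240
  Item 8: 10 × 10 × 9 = 900
  Item 9: 10 × 5 × 2 = 100
RPN > 67: Item 5 (648), Item 7 (240), Item 8 (900), Item 9 (100).
Sum: 648 + 240 + 900 + 100 = 1888.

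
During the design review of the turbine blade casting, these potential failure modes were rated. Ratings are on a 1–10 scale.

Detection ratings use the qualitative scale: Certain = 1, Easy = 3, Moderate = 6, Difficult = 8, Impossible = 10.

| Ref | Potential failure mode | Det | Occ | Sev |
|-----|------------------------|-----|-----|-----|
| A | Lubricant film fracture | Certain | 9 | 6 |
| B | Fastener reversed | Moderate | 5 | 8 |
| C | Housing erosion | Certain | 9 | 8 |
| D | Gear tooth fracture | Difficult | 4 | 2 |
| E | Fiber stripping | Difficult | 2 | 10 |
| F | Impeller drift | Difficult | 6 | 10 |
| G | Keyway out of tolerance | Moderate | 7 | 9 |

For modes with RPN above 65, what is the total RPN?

RPN = Severity × Occurrence × Detection:
  A: 6 × 9 × 1 = 54
  B: 8 × 5 × 6 = 240
  C: 8 × 9 × 1 = 72
  D: 2 × 4 × 8 = 64
  E: 10 × 2 × 8 = 160
  F: 10 × 6 × 8 = 480
  G: 9 × 7 × 6 = 378
RPN > 65: B (240), C (72), E (160), F (480), G (378).
Sum: 240 + 72 + 160 + 480 + 378 = 1330.

1330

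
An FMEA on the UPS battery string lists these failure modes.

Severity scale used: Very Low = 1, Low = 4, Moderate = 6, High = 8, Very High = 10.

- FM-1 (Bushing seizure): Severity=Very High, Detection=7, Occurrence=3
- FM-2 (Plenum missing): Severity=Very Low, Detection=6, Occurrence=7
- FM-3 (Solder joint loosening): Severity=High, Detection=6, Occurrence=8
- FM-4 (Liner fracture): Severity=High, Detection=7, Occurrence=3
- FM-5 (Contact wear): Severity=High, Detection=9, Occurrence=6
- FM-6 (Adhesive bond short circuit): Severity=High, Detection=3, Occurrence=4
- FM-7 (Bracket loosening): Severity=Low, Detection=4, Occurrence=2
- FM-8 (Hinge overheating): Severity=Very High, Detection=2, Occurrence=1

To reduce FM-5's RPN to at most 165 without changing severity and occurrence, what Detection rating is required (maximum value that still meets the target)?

FM-5: S=8, O=6, D=9 → current RPN = 432.
Fixed product = 48. Need 48 × D ≤ 165, so D ≤ 165/48 = 3.44.
Maximum integer Detection rating = 3 (gives RPN 144; D=4 would give 192 > 165).

3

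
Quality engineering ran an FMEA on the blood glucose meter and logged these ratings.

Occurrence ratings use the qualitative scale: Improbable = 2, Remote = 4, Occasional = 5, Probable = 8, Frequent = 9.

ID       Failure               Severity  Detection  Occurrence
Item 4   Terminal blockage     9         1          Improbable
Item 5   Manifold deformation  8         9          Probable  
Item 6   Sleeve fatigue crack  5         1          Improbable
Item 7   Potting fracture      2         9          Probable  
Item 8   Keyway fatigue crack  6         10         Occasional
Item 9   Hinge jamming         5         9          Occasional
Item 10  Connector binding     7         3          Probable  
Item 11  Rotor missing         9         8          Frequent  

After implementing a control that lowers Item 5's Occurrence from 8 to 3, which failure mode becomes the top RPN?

Item 11

RPN = Severity × Occurrence × Detection:
  Item 4: 9 × 2 × 1 = 18
  Item 5: 8 × 8 × 9 = 576
  Item 6: 5 × 2 × 1 = 10
  Item 7: 2 × 8 × 9 = 144
  Item 8: 6 × 5 × 10 = 300
  Item 9: 5 × 5 × 9 = 225
  Item 10: 7 × 8 × 3 = 168
  Item 11: 9 × 9 × 8 = 648
After action: Item 5 → 8 × 3 × 9 = 216.
Revised RPNs: Item 11=648, Item 8=300, Item 9=225, Item 5=216, Item 10=168, Item 7=144, Item 4=18, Item 6=10.
Highest is now Item 11 (648).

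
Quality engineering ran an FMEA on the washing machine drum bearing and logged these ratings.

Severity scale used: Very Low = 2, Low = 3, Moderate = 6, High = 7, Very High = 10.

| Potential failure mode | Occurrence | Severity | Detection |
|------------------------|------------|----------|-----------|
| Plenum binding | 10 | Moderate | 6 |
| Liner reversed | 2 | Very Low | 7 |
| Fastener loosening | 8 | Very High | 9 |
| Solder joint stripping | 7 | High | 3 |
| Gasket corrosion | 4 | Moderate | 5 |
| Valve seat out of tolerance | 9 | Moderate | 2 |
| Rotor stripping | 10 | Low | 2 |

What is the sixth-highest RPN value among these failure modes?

60

RPN = Severity × Occurrence × Detection:
  Plenum binding: 6 × 10 × 6 = 360
  Liner reversed: 2 × 2 × 7 = 28
  Fastener loosening: 10 × 8 × 9 = 720
  Solder joint stripping: 7 × 7 × 3 = 147
  Gasket corrosion: 6 × 4 × 5 = 120
  Valve seat out of tolerance: 6 × 9 × 2 = 108
  Rotor stripping: 3 × 10 × 2 = 60
Sorted descending: 720, 360, 147, 120, 108, 60, 28.
The sixth-highest RPN is 60 (Rotor stripping).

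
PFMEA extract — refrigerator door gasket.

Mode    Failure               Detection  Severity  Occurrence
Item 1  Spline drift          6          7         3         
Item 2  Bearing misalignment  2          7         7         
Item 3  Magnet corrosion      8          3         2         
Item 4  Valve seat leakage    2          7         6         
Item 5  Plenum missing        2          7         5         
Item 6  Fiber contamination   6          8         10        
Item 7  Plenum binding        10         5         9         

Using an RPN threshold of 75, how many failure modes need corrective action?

5

RPN = Severity × Occurrence × Detection:
  Item 1: 7 × 3 × 6 = 126
  Item 2: 7 × 7 × 2 = 98
  Item 3: 3 × 2 × 8 = 48
  Item 4: 7 × 6 × 2 = 84
  Item 5: 7 × 5 × 2 = 70
  Item 6: 8 × 10 × 6 = 480
  Item 7: 5 × 9 × 10 = 450
Modes with RPN ≥ 75: Item 1 (126), Item 2 (98), Item 4 (84), Item 6 (480), Item 7 (450) → 5.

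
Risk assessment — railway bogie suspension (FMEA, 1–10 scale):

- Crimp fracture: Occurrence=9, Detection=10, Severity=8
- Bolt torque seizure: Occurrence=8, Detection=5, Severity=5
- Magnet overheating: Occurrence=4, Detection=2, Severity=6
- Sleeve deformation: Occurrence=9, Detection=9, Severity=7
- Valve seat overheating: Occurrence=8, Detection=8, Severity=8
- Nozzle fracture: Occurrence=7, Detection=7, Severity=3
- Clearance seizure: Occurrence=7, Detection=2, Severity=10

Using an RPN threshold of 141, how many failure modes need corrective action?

RPN = Severity × Occurrence × Detection:
  Crimp fracture: 8 × 9 × 10 = 720
  Bolt torque seizure: 5 × 8 × 5 = 200
  Magnet overheating: 6 × 4 × 2 = 48
  Sleeve deformation: 7 × 9 × 9 = 567
  Valve seat overheating: 8 × 8 × 8 = 512
  Nozzle fracture: 3 × 7 × 7 = 147
  Clearance seizure: 10 × 7 × 2 = 140
Modes with RPN ≥ 141: Crimp fracture (720), Bolt torque seizure (200), Sleeve deformation (567), Valve seat overheating (512), Nozzle fracture (147) → 5.

5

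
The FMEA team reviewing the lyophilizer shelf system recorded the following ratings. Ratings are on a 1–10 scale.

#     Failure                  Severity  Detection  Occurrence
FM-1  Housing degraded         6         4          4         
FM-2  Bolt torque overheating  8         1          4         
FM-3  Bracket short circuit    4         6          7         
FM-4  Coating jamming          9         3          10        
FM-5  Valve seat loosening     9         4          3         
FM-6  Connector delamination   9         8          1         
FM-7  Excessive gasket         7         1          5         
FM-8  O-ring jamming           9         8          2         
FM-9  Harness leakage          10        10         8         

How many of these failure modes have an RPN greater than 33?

RPN = Severity × Occurrence × Detection:
  FM-1: 6 × 4 × 4 = 96
  FM-2: 8 × 4 × 1 = 32
  FM-3: 4 × 7 × 6 = 168
  FM-4: 9 × 10 × 3 = 270
  FM-5: 9 × 3 × 4 = 108
  FM-6: 9 × 1 × 8 = 72
  FM-7: 7 × 5 × 1 = 35
  FM-8: 9 × 2 × 8 = 144
  FM-9: 10 × 8 × 10 = 800
Modes with RPN > 33: FM-1 (96), FM-3 (168), FM-4 (270), FM-5 (108), FM-6 (72), FM-7 (35), FM-8 (144), FM-9 (800) → 8.

8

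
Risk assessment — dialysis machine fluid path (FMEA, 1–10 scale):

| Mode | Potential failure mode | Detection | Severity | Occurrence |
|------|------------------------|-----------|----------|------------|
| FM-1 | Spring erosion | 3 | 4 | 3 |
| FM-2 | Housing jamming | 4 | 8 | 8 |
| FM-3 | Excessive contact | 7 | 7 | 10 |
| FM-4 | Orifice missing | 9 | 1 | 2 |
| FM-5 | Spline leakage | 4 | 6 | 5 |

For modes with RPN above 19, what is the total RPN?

902

RPN = Severity × Occurrence × Detection:
  FM-1: 4 × 3 × 3 = 36
  FM-2: 8 × 8 × 4 = 256
  FM-3: 7 × 10 × 7 = 490
  FM-4: 1 × 2 × 9 = 18
  FM-5: 6 × 5 × 4 = 120
RPN > 19: FM-1 (36), FM-2 (256), FM-3 (490), FM-5 (120).
Sum: 36 + 256 + 490 + 120 = 902.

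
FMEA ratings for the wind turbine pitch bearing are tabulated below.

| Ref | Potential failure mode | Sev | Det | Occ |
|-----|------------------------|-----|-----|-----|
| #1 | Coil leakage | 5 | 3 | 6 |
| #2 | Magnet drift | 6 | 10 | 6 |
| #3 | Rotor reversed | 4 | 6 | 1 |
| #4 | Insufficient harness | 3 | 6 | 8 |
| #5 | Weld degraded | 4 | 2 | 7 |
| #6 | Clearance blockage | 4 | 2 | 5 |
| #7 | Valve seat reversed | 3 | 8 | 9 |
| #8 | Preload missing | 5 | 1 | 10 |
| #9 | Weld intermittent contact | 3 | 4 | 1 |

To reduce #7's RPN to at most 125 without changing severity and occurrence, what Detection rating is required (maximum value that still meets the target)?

4

#7: S=3, O=9, D=8 → current RPN = 216.
Fixed product = 27. Need 27 × D ≤ 125, so D ≤ 125/27 = 4.63.
Maximum integer Detection rating = 4 (gives RPN 108; D=5 would give 135 > 125).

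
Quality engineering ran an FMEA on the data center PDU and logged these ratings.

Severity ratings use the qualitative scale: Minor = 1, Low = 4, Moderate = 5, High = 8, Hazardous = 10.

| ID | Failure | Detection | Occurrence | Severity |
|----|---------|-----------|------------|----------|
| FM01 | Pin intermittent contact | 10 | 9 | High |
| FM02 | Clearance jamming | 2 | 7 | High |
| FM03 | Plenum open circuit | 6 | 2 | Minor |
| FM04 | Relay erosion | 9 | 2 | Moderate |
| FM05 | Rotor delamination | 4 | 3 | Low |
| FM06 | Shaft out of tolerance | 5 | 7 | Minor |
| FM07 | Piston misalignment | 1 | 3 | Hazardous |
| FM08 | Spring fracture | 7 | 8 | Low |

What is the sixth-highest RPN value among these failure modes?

RPN = Severity × Occurrence × Detection:
  FM01: 8 × 9 × 10 = 720
  FM02: 8 × 7 × 2 = 112
  FM03: 1 × 2 × 6 = 12
  FM04: 5 × 2 × 9 = 90
  FM05: 4 × 3 × 4 = 48
  FM06: 1 × 7 × 5 = 35
  FM07: 10 × 3 × 1 = 30
  FM08: 4 × 8 × 7 = 224
Sorted descending: 720, 224, 112, 90, 48, 35, 30, 12.
The sixth-highest RPN is 35 (FM06).

35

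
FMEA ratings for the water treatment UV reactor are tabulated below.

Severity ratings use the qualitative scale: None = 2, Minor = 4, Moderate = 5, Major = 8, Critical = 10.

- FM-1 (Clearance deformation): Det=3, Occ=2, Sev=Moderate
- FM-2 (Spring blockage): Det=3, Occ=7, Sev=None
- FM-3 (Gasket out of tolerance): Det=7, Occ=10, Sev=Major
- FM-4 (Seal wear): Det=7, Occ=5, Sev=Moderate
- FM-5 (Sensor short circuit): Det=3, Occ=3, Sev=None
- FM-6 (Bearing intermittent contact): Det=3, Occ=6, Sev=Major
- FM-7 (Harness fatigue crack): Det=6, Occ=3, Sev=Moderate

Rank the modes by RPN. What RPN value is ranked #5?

RPN = Severity × Occurrence × Detection:
  FM-1: 5 × 2 × 3 = 30
  FM-2: 2 × 7 × 3 = 42
  FM-3: 8 × 10 × 7 = 560
  FM-4: 5 × 5 × 7 = 175
  FM-5: 2 × 3 × 3 = 18
  FM-6: 8 × 6 × 3 = 144
  FM-7: 5 × 3 × 6 = 90
Sorted descending: 560, 175, 144, 90, 42, 30, 18.
The fifth-highest RPN is 42 (FM-2).

42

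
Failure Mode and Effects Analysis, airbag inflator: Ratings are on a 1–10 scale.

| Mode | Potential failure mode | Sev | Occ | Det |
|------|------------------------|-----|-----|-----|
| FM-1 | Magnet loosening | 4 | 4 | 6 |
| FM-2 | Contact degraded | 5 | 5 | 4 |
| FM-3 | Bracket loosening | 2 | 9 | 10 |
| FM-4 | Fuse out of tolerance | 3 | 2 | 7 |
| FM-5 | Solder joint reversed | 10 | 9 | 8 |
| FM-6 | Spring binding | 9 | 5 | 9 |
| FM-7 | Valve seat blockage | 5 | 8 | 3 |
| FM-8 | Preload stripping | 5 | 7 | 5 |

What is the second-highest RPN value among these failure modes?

405

RPN = Severity × Occurrence × Detection:
  FM-1: 4 × 4 × 6 = 96
  FM-2: 5 × 5 × 4 = 100
  FM-3: 2 × 9 × 10 = 180
  FM-4: 3 × 2 × 7 = 42
  FM-5: 10 × 9 × 8 = 720
  FM-6: 9 × 5 × 9 = 405
  FM-7: 5 × 8 × 3 = 120
  FM-8: 5 × 7 × 5 = 175
Sorted descending: 720, 405, 180, 175, 120, 100, 96, 42.
The second-highest RPN is 405 (FM-6).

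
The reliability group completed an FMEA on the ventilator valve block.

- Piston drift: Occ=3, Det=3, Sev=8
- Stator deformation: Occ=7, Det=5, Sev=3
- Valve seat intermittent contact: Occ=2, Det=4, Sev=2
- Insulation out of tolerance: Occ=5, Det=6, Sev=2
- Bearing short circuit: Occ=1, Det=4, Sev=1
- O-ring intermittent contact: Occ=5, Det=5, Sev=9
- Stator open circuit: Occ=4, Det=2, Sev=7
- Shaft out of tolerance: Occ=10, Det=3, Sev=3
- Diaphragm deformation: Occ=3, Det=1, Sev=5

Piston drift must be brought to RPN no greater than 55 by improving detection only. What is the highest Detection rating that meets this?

2

Piston drift: S=8, O=3, D=3 → current RPN = 72.
Fixed product = 24. Need 24 × D ≤ 55, so D ≤ 55/24 = 2.29.
Maximum integer Detection rating = 2 (gives RPN 48; D=3 would give 72 > 55).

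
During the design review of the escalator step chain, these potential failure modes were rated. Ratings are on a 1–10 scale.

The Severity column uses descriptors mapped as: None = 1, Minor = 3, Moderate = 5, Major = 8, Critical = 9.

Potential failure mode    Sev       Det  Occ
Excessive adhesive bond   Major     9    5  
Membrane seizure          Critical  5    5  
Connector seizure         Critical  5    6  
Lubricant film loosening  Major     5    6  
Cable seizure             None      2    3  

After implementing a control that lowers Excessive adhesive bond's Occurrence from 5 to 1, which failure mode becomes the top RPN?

Connector seizure

RPN = Severity × Occurrence × Detection:
  Excessive adhesive bond: 8 × 5 × 9 = 360
  Membrane seizure: 9 × 5 × 5 = 225
  Connector seizure: 9 × 6 × 5 = 270
  Lubricant film loosening: 8 × 6 × 5 = 240
  Cable seizure: 1 × 3 × 2 = 6
After action: Excessive adhesive bond → 8 × 1 × 9 = 72.
Revised RPNs: Connector seizure=270, Lubricant film loosening=240, Membrane seizure=225, Excessive adhesive bond=72, Cable seizure=6.
Highest is now Connector seizure (270).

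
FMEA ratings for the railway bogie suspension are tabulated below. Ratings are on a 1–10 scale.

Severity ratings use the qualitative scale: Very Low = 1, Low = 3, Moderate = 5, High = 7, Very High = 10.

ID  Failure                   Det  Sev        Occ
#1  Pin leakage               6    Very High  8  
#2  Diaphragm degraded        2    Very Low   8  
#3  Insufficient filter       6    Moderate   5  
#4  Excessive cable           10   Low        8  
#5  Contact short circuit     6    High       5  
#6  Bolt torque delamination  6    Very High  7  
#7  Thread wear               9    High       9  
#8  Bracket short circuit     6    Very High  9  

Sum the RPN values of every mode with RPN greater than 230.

2247

RPN = Severity × Occurrence × Detection:
  #1: 10 × 8 × 6 = 480
  #2: 1 × 8 × 2 = 16
  #3: 5 × 5 × 6 = 150
  #4: 3 × 8 × 10 = 240
  #5: 7 × 5 × 6 = 210
  #6: 10 × 7 × 6 = 420
  #7: 7 × 9 × 9 = 567
  #8: 10 × 9 × 6 = 540
RPN > 230: #1 (480), #4 (240), #6 (420), #7 (567), #8 (540).
Sum: 480 + 240 + 420 + 567 + 540 = 2247.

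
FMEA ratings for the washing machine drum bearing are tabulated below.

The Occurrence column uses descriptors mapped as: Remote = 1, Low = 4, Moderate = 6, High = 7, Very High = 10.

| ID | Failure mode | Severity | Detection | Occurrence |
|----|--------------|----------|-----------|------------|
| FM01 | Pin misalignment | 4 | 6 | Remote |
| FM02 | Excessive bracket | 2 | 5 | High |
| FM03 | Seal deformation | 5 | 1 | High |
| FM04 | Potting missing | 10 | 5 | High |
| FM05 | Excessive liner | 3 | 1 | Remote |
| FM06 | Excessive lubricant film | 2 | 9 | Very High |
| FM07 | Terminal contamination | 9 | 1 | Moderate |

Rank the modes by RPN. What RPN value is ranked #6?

RPN = Severity × Occurrence × Detection:
  FM01: 4 × 1 × 6 = 24
  FM02: 2 × 7 × 5 = 70
  FM03: 5 × 7 × 1 = 35
  FM04: 10 × 7 × 5 = 350
  FM05: 3 × 1 × 1 = 3
  FM06: 2 × 10 × 9 = 180
  FM07: 9 × 6 × 1 = 54
Sorted descending: 350, 180, 70, 54, 35, 24, 3.
The sixth-highest RPN is 24 (FM01).

24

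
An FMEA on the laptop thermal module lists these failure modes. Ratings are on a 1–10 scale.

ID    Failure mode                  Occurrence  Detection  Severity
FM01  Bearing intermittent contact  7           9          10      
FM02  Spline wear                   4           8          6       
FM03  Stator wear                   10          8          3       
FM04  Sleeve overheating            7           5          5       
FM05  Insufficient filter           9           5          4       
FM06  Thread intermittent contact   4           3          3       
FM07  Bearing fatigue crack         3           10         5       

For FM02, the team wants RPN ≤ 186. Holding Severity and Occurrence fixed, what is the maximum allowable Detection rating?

FM02: S=6, O=4, D=8 → current RPN = 192.
Fixed product = 24. Need 24 × D ≤ 186, so D ≤ 186/24 = 7.75.
Maximum integer Detection rating = 7 (gives RPN 168; D=8 would give 192 > 186).

7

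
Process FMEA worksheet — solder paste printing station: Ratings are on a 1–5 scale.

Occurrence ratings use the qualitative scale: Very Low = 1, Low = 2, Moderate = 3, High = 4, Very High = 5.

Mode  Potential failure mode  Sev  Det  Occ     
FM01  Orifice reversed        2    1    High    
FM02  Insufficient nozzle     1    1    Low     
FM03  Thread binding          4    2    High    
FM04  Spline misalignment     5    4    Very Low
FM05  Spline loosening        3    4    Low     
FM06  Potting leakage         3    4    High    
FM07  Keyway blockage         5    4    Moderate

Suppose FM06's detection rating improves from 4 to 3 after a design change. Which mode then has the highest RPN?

RPN = Severity × Occurrence × Detection:
  FM01: 2 × 4 × 1 = 8
  FM02: 1 × 2 × 1 = 2
  FM03: 4 × 4 × 2 = 32
  FM04: 5 × 1 × 4 = 20
  FM05: 3 × 2 × 4 = 24
  FM06: 3 × 4 × 4 = 48
  FM07: 5 × 3 × 4 = 60
After action: FM06 → 3 × 4 × 3 = 36.
Revised RPNs: FM07=60, FM06=36, FM03=32, FM05=24, FM04=20, FM01=8, FM02=2.
Highest is now FM07 (60).

FM07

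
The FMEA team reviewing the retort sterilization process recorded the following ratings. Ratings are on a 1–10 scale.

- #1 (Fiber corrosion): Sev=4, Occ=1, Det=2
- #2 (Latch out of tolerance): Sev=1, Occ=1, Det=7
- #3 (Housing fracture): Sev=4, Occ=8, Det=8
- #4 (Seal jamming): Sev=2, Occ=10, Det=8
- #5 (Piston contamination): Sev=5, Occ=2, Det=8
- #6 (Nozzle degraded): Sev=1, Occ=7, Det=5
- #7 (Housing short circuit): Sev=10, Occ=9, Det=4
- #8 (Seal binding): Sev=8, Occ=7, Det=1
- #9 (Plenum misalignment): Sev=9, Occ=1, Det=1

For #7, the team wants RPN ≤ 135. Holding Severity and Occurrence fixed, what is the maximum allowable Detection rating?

1

#7: S=10, O=9, D=4 → current RPN = 360.
Fixed product = 90. Need 90 × D ≤ 135, so D ≤ 135/90 = 1.50.
Maximum integer Detection rating = 1 (gives RPN 90; D=2 would give 180 > 135).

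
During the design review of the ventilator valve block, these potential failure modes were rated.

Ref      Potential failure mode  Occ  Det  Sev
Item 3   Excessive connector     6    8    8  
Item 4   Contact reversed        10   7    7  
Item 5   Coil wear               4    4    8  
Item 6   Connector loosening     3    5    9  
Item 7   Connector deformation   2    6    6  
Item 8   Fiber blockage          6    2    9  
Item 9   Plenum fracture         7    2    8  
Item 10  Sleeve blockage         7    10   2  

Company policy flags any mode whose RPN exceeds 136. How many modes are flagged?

3

RPN = Severity × Occurrence × Detection:
  Item 3: 8 × 6 × 8 = 384
  Item 4: 7 × 10 × 7 = 490
  Item 5: 8 × 4 × 4 = 128
  Item 6: 9 × 3 × 5 = 135
  Item 7: 6 × 2 × 6 = 72
  Item 8: 9 × 6 × 2 = 108
  Item 9: 8 × 7 × 2 = 112
  Item 10: 2 × 7 × 10 = 140
Modes with RPN > 136: Item 3 (384), Item 4 (490), Item 10 (140) → 3.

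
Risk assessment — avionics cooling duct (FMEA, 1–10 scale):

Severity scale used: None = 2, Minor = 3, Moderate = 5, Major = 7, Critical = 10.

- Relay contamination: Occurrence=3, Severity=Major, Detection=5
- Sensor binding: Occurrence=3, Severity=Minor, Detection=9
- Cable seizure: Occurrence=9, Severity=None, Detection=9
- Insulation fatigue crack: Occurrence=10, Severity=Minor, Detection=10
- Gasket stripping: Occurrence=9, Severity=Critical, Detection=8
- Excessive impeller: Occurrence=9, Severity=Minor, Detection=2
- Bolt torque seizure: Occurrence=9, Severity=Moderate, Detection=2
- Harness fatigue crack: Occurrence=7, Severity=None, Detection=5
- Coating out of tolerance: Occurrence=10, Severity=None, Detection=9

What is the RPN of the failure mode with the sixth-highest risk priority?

90

RPN = Severity × Occurrence × Detection:
  Relay contamination: 7 × 3 × 5 = 105
  Sensor binding: 3 × 3 × 9 = 81
  Cable seizure: 2 × 9 × 9 = 162
  Insulation fatigue crack: 3 × 10 × 10 = 300
  Gasket stripping: 10 × 9 × 8 = 720
  Excessive impeller: 3 × 9 × 2 = 54
  Bolt torque seizure: 5 × 9 × 2 = 90
  Harness fatigue crack: 2 × 7 × 5 = 70
  Coating out of tolerance: 2 × 10 × 9 = 180
Sorted descending: 720, 300, 180, 162, 105, 90, 81, 70, 54.
The sixth-highest RPN is 90 (Bolt torque seizure).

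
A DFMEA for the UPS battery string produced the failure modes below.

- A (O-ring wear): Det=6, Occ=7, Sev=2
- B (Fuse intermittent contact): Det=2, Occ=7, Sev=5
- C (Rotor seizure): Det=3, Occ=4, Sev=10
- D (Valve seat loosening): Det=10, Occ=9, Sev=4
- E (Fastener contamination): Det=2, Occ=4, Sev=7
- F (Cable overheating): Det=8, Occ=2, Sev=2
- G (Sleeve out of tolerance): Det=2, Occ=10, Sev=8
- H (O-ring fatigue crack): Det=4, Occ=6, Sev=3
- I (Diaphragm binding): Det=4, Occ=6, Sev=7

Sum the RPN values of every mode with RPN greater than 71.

964

RPN = Severity × Occurrence × Detection:
  A: 2 × 7 × 6 = 84
  B: 5 × 7 × 2 = 70
  C: 10 × 4 × 3 = 120
  D: 4 × 9 × 10 = 360
  E: 7 × 4 × 2 = 56
  F: 2 × 2 × 8 = 32
  G: 8 × 10 × 2 = 160
  H: 3 × 6 × 4 = 72
  I: 7 × 6 × 4 = 168
RPN > 71: A (84), C (120), D (360), G (160), H (72), I (168).
Sum: 84 + 120 + 360 + 160 + 72 + 168 = 964.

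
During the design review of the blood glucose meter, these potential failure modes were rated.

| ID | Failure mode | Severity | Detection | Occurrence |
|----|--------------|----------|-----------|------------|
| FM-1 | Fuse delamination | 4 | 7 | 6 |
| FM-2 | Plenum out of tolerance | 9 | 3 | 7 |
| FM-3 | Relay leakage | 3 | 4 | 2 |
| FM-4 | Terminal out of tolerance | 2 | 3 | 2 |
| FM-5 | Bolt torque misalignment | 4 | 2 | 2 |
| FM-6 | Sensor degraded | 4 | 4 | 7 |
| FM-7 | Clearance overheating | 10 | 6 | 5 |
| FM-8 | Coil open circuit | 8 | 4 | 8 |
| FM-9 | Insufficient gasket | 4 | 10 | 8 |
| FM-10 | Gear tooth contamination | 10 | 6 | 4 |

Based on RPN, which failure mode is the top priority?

FM-9

RPN = Severity × Occurrence × Detection:
  FM-1: 4 × 6 × 7 = 168
  FM-2: 9 × 7 × 3 = 189
  FM-3: 3 × 2 × 4 = 24
  FM-4: 2 × 2 × 3 = 12
  FM-5: 4 × 2 × 2 = 16
  FM-6: 4 × 7 × 4 = 112
  FM-7: 10 × 5 × 6 = 300
  FM-8: 8 × 8 × 4 = 256
  FM-9: 4 × 8 × 10 = 320
  FM-10: 10 × 4 × 6 = 240
Highest RPN is 320 → FM-9.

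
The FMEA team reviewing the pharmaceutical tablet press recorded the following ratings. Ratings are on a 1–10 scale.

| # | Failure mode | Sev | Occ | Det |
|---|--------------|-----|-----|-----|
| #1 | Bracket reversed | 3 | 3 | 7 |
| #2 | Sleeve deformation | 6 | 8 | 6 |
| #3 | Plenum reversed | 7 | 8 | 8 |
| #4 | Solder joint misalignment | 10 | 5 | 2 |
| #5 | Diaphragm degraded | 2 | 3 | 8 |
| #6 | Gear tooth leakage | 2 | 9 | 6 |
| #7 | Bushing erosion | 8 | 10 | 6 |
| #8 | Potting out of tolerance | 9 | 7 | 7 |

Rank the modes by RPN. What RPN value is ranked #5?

RPN = Severity × Occurrence × Detection:
  #1: 3 × 3 × 7 = 63
  #2: 6 × 8 × 6 = 288
  #3: 7 × 8 × 8 = 448
  #4: 10 × 5 × 2 = 100
  #5: 2 × 3 × 8 = 48
  #6: 2 × 9 × 6 = 108
  #7: 8 × 10 × 6 = 480
  #8: 9 × 7 × 7 = 441
Sorted descending: 480, 448, 441, 288, 108, 100, 63, 48.
The fifth-highest RPN is 108 (#6).

108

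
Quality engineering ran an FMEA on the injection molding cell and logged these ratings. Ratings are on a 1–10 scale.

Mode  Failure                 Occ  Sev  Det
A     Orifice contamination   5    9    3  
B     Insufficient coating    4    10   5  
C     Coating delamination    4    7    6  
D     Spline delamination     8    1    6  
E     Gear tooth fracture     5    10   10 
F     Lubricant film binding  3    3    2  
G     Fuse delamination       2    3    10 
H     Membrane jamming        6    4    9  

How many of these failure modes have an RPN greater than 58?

RPN = Severity × Occurrence × Detection:
  A: 9 × 5 × 3 = 135
  B: 10 × 4 × 5 = 200
  C: 7 × 4 × 6 = 168
  D: 1 × 8 × 6 = 48
  E: 10 × 5 × 10 = 500
  F: 3 × 3 × 2 = 18
  G: 3 × 2 × 10 = 60
  H: 4 × 6 × 9 = 216
Modes with RPN > 58: A (135), B (200), C (168), E (500), G (60), H (216) → 6.

6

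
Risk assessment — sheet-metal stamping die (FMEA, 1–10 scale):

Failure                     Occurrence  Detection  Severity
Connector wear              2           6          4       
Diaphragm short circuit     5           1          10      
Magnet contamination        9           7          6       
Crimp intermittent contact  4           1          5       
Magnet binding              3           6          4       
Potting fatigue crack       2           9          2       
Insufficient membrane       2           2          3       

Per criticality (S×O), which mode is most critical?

Magnet contamination

Criticality = Severity × Occurrence:
  Connector wear: 4 × 2 = 8
  Diaphragm short circuit: 10 × 5 = 50
  Magnet contamination: 6 × 9 = 54
  Crimp intermittent contact: 5 × 4 = 20
  Magnet binding: 4 × 3 = 12
  Potting fatigue crack: 2 × 2 = 4
  Insufficient membrane: 3 × 2 = 6
Highest criticality is 54 → Magnet contamination.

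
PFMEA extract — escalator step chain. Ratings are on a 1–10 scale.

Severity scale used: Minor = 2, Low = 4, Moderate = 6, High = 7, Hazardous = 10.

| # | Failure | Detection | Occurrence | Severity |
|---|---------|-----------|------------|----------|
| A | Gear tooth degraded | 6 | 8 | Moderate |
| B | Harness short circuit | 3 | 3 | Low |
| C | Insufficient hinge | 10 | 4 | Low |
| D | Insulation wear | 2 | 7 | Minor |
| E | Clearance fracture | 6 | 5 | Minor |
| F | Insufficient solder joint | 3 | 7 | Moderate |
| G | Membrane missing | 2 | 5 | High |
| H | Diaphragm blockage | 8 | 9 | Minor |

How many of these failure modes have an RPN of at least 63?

RPN = Severity × Occurrence × Detection:
  A: 6 × 8 × 6 = 288
  B: 4 × 3 × 3 = 36
  C: 4 × 4 × 10 = 160
  D: 2 × 7 × 2 = 28
  E: 2 × 5 × 6 = 60
  F: 6 × 7 × 3 = 126
  G: 7 × 5 × 2 = 70
  H: 2 × 9 × 8 = 144
Modes with RPN ≥ 63: A (288), C (160), F (126), G (70), H (144) → 5.

5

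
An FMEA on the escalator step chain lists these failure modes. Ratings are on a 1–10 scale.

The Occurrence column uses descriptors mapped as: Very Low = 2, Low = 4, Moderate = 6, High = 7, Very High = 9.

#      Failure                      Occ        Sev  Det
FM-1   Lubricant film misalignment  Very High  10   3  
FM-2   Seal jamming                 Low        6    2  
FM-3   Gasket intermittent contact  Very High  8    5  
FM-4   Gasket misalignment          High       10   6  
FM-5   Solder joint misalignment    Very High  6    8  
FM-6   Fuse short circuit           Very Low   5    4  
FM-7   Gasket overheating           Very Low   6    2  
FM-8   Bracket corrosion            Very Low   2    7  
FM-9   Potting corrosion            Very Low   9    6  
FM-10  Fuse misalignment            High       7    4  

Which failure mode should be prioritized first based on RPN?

RPN = Severity × Occurrence × Detection:
  FM-1: 10 × 9 × 3 = 270
  FM-2: 6 × 4 × 2 = 48
  FM-3: 8 × 9 × 5 = 360
  FM-4: 10 × 7 × 6 = 420
  FM-5: 6 × 9 × 8 = 432
  FM-6: 5 × 2 × 4 = 40
  FM-7: 6 × 2 × 2 = 24
  FM-8: 2 × 2 × 7 = 28
  FM-9: 9 × 2 × 6 = 108
  FM-10: 7 × 7 × 4 = 196
Highest RPN is 432 → FM-5.

FM-5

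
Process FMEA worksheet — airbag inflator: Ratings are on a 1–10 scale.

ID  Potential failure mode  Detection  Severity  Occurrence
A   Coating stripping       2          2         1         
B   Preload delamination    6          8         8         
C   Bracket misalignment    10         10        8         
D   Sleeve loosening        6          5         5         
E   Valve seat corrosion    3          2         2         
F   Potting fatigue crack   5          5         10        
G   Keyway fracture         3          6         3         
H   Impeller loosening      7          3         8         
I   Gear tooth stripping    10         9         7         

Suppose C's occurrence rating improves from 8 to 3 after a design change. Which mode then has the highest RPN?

RPN = Severity × Occurrence × Detection:
  A: 2 × 1 × 2 = 4
  B: 8 × 8 × 6 = 384
  C: 10 × 8 × 10 = 800
  D: 5 × 5 × 6 = 150
  E: 2 × 2 × 3 = 12
  F: 5 × 10 × 5 = 250
  G: 6 × 3 × 3 = 54
  H: 3 × 8 × 7 = 168
  I: 9 × 7 × 10 = 630
After action: C → 10 × 3 × 10 = 300.
Revised RPNs: I=630, B=384, C=300, F=250, H=168, D=150, G=54, E=12, A=4.
Highest is now I (630).

I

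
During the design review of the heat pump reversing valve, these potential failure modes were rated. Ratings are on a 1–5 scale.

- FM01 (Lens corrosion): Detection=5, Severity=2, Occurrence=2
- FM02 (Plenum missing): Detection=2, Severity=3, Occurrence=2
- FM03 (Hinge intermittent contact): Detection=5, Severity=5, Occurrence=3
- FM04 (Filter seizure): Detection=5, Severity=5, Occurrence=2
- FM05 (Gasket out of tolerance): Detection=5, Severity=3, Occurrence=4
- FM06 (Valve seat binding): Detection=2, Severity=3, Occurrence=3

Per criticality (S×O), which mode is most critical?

FM03

Criticality = Severity × Occurrence:
  FM01: 2 × 2 = 4
  FM02: 3 × 2 = 6
  FM03: 5 × 3 = 15
  FM04: 5 × 2 = 10
  FM05: 3 × 4 = 12
  FM06: 3 × 3 = 9
Highest criticality is 15 → FM03.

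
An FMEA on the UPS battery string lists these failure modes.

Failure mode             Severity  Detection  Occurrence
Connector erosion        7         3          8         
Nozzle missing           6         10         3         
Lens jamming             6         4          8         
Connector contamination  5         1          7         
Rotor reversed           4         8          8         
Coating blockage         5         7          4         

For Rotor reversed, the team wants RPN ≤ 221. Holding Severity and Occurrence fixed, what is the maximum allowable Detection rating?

6

Rotor reversed: S=4, O=8, D=8 → current RPN = 256.
Fixed product = 32. Need 32 × D ≤ 221, so D ≤ 221/32 = 6.91.
Maximum integer Detection rating = 6 (gives RPN 192; D=7 would give 224 > 221).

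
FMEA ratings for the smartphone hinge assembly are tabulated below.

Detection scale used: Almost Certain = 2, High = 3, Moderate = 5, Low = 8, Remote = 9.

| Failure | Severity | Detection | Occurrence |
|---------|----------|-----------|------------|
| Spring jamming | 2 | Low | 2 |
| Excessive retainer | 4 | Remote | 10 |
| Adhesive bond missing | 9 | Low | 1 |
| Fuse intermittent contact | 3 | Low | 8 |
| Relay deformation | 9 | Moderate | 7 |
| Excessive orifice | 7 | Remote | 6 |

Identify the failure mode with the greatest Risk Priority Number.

RPN = Severity × Occurrence × Detection:
  Spring jamming: 2 × 2 × 8 = 32
  Excessive retainer: 4 × 10 × 9 = 360
  Adhesive bond missing: 9 × 1 × 8 = 72
  Fuse intermittent contact: 3 × 8 × 8 = 192
  Relay deformation: 9 × 7 × 5 = 315
  Excessive orifice: 7 × 6 × 9 = 378
Highest RPN is 378 → Excessive orifice.

Excessive orifice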